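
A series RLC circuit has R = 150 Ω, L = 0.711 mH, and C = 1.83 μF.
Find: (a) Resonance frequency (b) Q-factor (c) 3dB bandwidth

Step 1 — Resonance: ω₀ = 1/√(LC) = 1/√(0.000711·1.83e-06) = 2.772e+04 rad/s.
Step 2 — f₀ = ω₀/(2π) = 4412 Hz.
Step 3 — Series Q: Q = ω₀L/R = 2.772e+04·0.000711/150 = 0.1314.
Step 4 — Bandwidth: Δω = ω₀/Q = 2.11e+05 rad/s; BW = Δω/(2π) = 3.358e+04 Hz.

(a) f₀ = 4412 Hz  (b) Q = 0.1314  (c) BW = 3.358e+04 Hz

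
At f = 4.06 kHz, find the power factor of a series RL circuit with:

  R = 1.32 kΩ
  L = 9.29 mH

Step 1 — Angular frequency: ω = 2π·f = 2π·4060 = 2.551e+04 rad/s.
Step 2 — Component impedances:
  R: Z = R = 1320 Ω
  L: Z = jωL = j·2.551e+04·0.00929 = 0 + j237 Ω
Step 3 — Series combination: Z_total = R + L = 1320 + j237 Ω = 1341∠10.2° Ω.
Step 4 — Power factor: PF = cos(φ) = Re(Z)/|Z| = 1320/1341 = 0.9843.
Step 5 — Type: Im(Z) = 237 ⇒ lagging (phase φ = 10.2°).

PF = 0.9843 (lagging, φ = 10.2°)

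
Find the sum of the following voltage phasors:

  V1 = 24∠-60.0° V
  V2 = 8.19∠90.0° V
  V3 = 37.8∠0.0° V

Step 1 — Convert each phasor to rectangular form:
  V1 = 24·(cos(-60.0°) + j·sin(-60.0°)) = 12 - j20.78 V
  V2 = 8.19·(cos(90.0°) + j·sin(90.0°)) = 0 + j8.19 V
  V3 = 37.8·(cos(0.0°) + j·sin(0.0°)) = 37.8 V
Step 2 — Sum components: V_total = 49.8 - j12.59 V.
Step 3 — Convert to polar: |V_total| = 51.37 V, ∠V_total = -14.2°.

V_total = 51.37∠-14.2° V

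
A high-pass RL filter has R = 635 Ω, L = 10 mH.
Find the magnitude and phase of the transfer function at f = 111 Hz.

Step 1 — Angular frequency: ω = 2π·111 = 697.4 rad/s.
Step 2 — Transfer function: H(jω) = jωL/(R + jωL).
Step 3 — Numerator jωL = j·6.974; denominator R + jωL = 635 + j6.974.
Step 4 — H = 0.0001206 + j0.01098.
Step 5 — Magnitude: |H| = 0.01098 (-39.2 dB); phase: φ = 89.4°.

|H| = 0.01098 (-39.2 dB), φ = 89.4°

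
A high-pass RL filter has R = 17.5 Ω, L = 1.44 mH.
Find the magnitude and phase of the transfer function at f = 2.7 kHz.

Step 1 — Angular frequency: ω = 2π·2700 = 1.696e+04 rad/s.
Step 2 — Transfer function: H(jω) = jωL/(R + jωL).
Step 3 — Numerator jωL = j·24.43; denominator R + jωL = 17.5 + j24.43.
Step 4 — H = 0.6609 + j0.4734.
Step 5 — Magnitude: |H| = 0.8129 (-1.8 dB); phase: φ = 35.6°.

|H| = 0.8129 (-1.8 dB), φ = 35.6°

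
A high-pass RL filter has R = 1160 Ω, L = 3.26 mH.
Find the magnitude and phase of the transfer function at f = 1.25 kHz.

Step 1 — Angular frequency: ω = 2π·1250 = 7854 rad/s.
Step 2 — Transfer function: H(jω) = jωL/(R + jωL).
Step 3 — Numerator jωL = j·25.6; denominator R + jωL = 1160 + j25.6.
Step 4 — H = 0.000487 + j0.02206.
Step 5 — Magnitude: |H| = 0.02207 (-33.1 dB); phase: φ = 88.7°.

|H| = 0.02207 (-33.1 dB), φ = 88.7°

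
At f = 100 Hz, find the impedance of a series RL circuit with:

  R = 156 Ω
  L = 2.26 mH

Step 1 — Angular frequency: ω = 2π·f = 2π·100 = 628.3 rad/s.
Step 2 — Component impedances:
  R: Z = R = 156 Ω
  L: Z = jωL = j·628.3·0.00226 = 0 + j1.42 Ω
Step 3 — Series combination: Z_total = R + L = 156 + j1.42 Ω = 156∠0.5° Ω.

Z = 156 + j1.42 Ω = 156∠0.5° Ω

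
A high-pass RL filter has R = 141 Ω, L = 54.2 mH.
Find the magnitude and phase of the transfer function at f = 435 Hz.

Step 1 — Angular frequency: ω = 2π·435 = 2733 rad/s.
Step 2 — Transfer function: H(jω) = jωL/(R + jωL).
Step 3 — Numerator jωL = j·148.1; denominator R + jωL = 141 + j148.1.
Step 4 — H = 0.5247 + j0.4994.
Step 5 — Magnitude: |H| = 0.7243 (-2.8 dB); phase: φ = 43.6°.

|H| = 0.7243 (-2.8 dB), φ = 43.6°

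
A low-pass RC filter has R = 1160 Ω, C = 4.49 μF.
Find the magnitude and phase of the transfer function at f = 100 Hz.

Step 1 — Angular frequency: ω = 2π·100 = 628.3 rad/s.
Step 2 — Transfer function: H(jω) = 1/(1 + jωRC).
Step 3 — Denominator: 1 + jωRC = 1 + j·628.3·1160·4.49e-06 = 1 + j3.273.
Step 4 — H = 0.0854 - j0.2795.
Step 5 — Magnitude: |H| = 0.2922 (-10.7 dB); phase: φ = -73.0°.

|H| = 0.2922 (-10.7 dB), φ = -73.0°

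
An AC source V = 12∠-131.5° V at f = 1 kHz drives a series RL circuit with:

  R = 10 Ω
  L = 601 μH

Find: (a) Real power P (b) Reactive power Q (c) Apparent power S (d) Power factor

Step 1 — Angular frequency: ω = 2π·f = 2π·1000 = 6283 rad/s.
Step 2 — Component impedances:
  R: Z = R = 10 Ω
  L: Z = jωL = j·6283·0.000601 = 0 + j3.776 Ω
Step 3 — Series combination: Z_total = R + L = 10 + j3.776 Ω = 10.69∠20.7° Ω.
Step 4 — Source phasor: V = 12∠-131.5° V = -7.951 - j8.987 V.
Step 5 — Current: I = V / Z = -0.9929 - j0.5238 A = 1.123∠-152.2° A.
Step 6 — Complex power: S = V·I* = 12.6 + j4.759 VA.
Step 7 — Real power: P = Re(S) = 12.6 W.
Step 8 — Reactive power: Q = Im(S) = 4.759 VAR.
Step 9 — Apparent power: |S| = 13.47 VA.
Step 10 — Power factor: PF = P/|S| = 0.9355 (lagging).

(a) P = 12.6 W  (b) Q = 4.759 VAR  (c) S = 13.47 VA  (d) PF = 0.9355 (lagging)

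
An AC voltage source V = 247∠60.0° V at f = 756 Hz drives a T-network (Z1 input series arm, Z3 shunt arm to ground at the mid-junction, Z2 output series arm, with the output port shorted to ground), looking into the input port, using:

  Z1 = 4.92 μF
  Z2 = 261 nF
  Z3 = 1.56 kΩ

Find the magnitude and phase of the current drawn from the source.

Step 1 — Angular frequency: ω = 2π·f = 2π·756 = 4750 rad/s.
Step 2 — Component impedances:
  Z1: Z = 1/(jωC) = -j/(ω·C) = 0 - j42.79 Ω
  Z2: Z = 1/(jωC) = -j/(ω·C) = 0 - j806.6 Ω
  Z3: Z = R = 1560 Ω
Step 3 — With the output port shorted to ground, the output series arm Z2 runs from the junction to ground; the shunt arm Z3 also runs from the junction to ground. They appear in parallel: Z3 || Z2 = 329.1 - j636.4 Ω.
Step 4 — Series with input arm Z1: Z_in = Z1 + (Z3 || Z2) = 329.1 - j679.2 Ω = 754.8∠-64.2° Ω.
Step 5 — Source phasor: V = 247∠60.0° V = 123.5 + j213.9 V.
Step 6 — Ohm's law: I = V / Z_total = (123.5 + j213.9) / (329.1 - j679.2) = -0.1837 + j0.2708 A.
Step 7 — Convert to polar: |I| = 0.3273 A, ∠I = 124.2°.

I = 0.3273∠124.2° A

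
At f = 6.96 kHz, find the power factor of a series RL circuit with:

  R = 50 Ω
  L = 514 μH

Step 1 — Angular frequency: ω = 2π·f = 2π·6960 = 4.373e+04 rad/s.
Step 2 — Component impedances:
  R: Z = R = 50 Ω
  L: Z = jωL = j·4.373e+04·0.000514 = 0 + j22.48 Ω
Step 3 — Series combination: Z_total = R + L = 50 + j22.48 Ω = 54.82∠24.2° Ω.
Step 4 — Power factor: PF = cos(φ) = Re(Z)/|Z| = 50/54.82 = 0.9121.
Step 5 — Type: Im(Z) = 22.48 ⇒ lagging (phase φ = 24.2°).

PF = 0.9121 (lagging, φ = 24.2°)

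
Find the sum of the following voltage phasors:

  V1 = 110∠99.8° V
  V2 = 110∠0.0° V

Step 1 — Convert each phasor to rectangular form:
  V1 = 110·(cos(99.8°) + j·sin(99.8°)) = -18.72 + j108.4 V
  V2 = 110·(cos(0.0°) + j·sin(0.0°)) = 110 V
Step 2 — Sum components: V_total = 91.28 + j108.4 V.
Step 3 — Convert to polar: |V_total| = 141.7 V, ∠V_total = 49.9°.

V_total = 141.7∠49.9° V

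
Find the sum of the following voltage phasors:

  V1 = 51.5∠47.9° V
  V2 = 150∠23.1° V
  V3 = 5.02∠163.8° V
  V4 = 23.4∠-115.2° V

Step 1 — Convert each phasor to rectangular form:
  V1 = 51.5·(cos(47.9°) + j·sin(47.9°)) = 34.53 + j38.21 V
  V2 = 150·(cos(23.1°) + j·sin(23.1°)) = 138 + j58.85 V
  V3 = 5.02·(cos(163.8°) + j·sin(163.8°)) = -4.821 + j1.401 V
  V4 = 23.4·(cos(-115.2°) + j·sin(-115.2°)) = -9.963 - j21.17 V
Step 2 — Sum components: V_total = 157.7 + j77.29 V.
Step 3 — Convert to polar: |V_total| = 175.6 V, ∠V_total = 26.1°.

V_total = 175.6∠26.1° V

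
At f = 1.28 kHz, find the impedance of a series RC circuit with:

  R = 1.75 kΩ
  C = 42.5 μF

Step 1 — Angular frequency: ω = 2π·f = 2π·1280 = 8042 rad/s.
Step 2 — Component impedances:
  R: Z = R = 1750 Ω
  C: Z = 1/(jωC) = -j/(ω·C) = 0 - j2.926 Ω
Step 3 — Series combination: Z_total = R + C = 1750 - j2.926 Ω = 1750∠-0.1° Ω.

Z = 1750 - j2.926 Ω = 1750∠-0.1° Ω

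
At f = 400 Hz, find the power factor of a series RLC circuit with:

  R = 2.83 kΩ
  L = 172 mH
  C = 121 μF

Step 1 — Angular frequency: ω = 2π·f = 2π·400 = 2513 rad/s.
Step 2 — Component impedances:
  R: Z = R = 2830 Ω
  L: Z = jωL = j·2513·0.172 = 0 + j432.3 Ω
  C: Z = 1/(jωC) = -j/(ω·C) = 0 - j3.288 Ω
Step 3 — Series combination: Z_total = R + L + C = 2830 + j429 Ω = 2862∠8.6° Ω.
Step 4 — Power factor: PF = cos(φ) = Re(Z)/|Z| = 2830/2862.3 = 0.9887.
Step 5 — Type: Im(Z) = 429 ⇒ lagging (phase φ = 8.6°).

PF = 0.9887 (lagging, φ = 8.6°)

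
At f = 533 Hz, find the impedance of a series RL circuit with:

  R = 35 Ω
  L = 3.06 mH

Step 1 — Angular frequency: ω = 2π·f = 2π·533 = 3349 rad/s.
Step 2 — Component impedances:
  R: Z = R = 35 Ω
  L: Z = jωL = j·3349·0.00306 = 0 + j10.25 Ω
Step 3 — Series combination: Z_total = R + L = 35 + j10.25 Ω = 36.47∠16.3° Ω.

Z = 35 + j10.25 Ω = 36.47∠16.3° Ω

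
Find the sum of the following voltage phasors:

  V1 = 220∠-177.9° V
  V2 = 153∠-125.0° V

Step 1 — Convert each phasor to rectangular form:
  V1 = 220·(cos(-177.9°) + j·sin(-177.9°)) = -219.9 - j8.062 V
  V2 = 153·(cos(-125.0°) + j·sin(-125.0°)) = -87.76 - j125.3 V
Step 2 — Sum components: V_total = -307.6 - j133.4 V.
Step 3 — Convert to polar: |V_total| = 335.3 V, ∠V_total = -156.6°.

V_total = 335.3∠-156.6° V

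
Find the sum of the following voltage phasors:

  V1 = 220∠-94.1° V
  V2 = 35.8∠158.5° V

Step 1 — Convert each phasor to rectangular form:
  V1 = 220·(cos(-94.1°) + j·sin(-94.1°)) = -15.73 - j219.4 V
  V2 = 35.8·(cos(158.5°) + j·sin(158.5°)) = -33.31 + j13.12 V
Step 2 — Sum components: V_total = -49.04 - j206.3 V.
Step 3 — Convert to polar: |V_total| = 212.1 V, ∠V_total = -103.4°.

V_total = 212.1∠-103.4° V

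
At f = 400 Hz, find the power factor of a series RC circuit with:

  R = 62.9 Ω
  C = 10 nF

Step 1 — Angular frequency: ω = 2π·f = 2π·400 = 2513 rad/s.
Step 2 — Component impedances:
  R: Z = R = 62.9 Ω
  C: Z = 1/(jωC) = -j/(ω·C) = 0 - j3.979e+04 Ω
Step 3 — Series combination: Z_total = R + C = 62.9 - j3.979e+04 Ω = 3.979e+04∠-89.9° Ω.
Step 4 — Power factor: PF = cos(φ) = Re(Z)/|Z| = 62.9/3.979e+04 = 0.001581.
Step 5 — Type: Im(Z) = -3.979e+04 ⇒ leading (phase φ = -89.9°).

PF = 0.001581 (leading, φ = -89.9°)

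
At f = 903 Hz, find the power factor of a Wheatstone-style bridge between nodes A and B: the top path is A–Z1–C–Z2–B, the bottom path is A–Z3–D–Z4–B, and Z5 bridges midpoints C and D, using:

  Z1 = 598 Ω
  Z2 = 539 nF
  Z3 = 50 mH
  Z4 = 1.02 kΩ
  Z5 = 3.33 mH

Step 1 — Angular frequency: ω = 2π·f = 2π·903 = 5674 rad/s.
Step 2 — Component impedances:
  Z1: Z = R = 598 Ω
  Z2: Z = 1/(jωC) = -j/(ω·C) = 0 - j327 Ω
  Z3: Z = jωL = j·5674·0.05 = 0 + j283.7 Ω
  Z4: Z = R = 1020 Ω
  Z5: Z = jωL = j·5674·0.00333 = 0 + j18.89 Ω
Step 3 — Bridge requires nodal analysis (the Z5 bridge couples midpoints C and D, so the two paths cannot be reduced to a simple series/parallel combination). Setting node B to ground and injecting 1 A at node A, the 3-node admittance system at A, C, D solves to V_A = Z_AB = 207.9 - j55.44 Ω = 215.2∠-14.9° Ω.
Step 4 — Power factor: PF = cos(φ) = Re(Z)/|Z| = 207.938/215.202 = 0.9662.
Step 5 — Type: Im(Z) = -55.44 ⇒ leading (phase φ = -14.9°).

PF = 0.9662 (leading, φ = -14.9°)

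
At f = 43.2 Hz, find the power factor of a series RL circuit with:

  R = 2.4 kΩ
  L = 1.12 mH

Step 1 — Angular frequency: ω = 2π·f = 2π·43.2 = 271.4 rad/s.
Step 2 — Component impedances:
  R: Z = R = 2400 Ω
  L: Z = jωL = j·271.4·0.00112 = 0 + j0.304 Ω
Step 3 — Series combination: Z_total = R + L = 2400 + j0.304 Ω = 2400∠0.0° Ω.
Step 4 — Power factor: PF = cos(φ) = Re(Z)/|Z| = 2400/2400 = 1.
Step 5 — Type: Im(Z) = 0.304 ⇒ lagging (phase φ = 0.0°).

PF = 1 (lagging, φ = 0.0°)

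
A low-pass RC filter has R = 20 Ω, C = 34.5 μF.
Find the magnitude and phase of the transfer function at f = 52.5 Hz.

Step 1 — Angular frequency: ω = 2π·52.5 = 329.9 rad/s.
Step 2 — Transfer function: H(jω) = 1/(1 + jωRC).
Step 3 — Denominator: 1 + jωRC = 1 + j·329.9·20·3.45e-05 = 1 + j0.2276.
Step 4 — H = 0.9507 - j0.2164.
Step 5 — Magnitude: |H| = 0.9751 (-0.2 dB); phase: φ = -12.8°.

|H| = 0.9751 (-0.2 dB), φ = -12.8°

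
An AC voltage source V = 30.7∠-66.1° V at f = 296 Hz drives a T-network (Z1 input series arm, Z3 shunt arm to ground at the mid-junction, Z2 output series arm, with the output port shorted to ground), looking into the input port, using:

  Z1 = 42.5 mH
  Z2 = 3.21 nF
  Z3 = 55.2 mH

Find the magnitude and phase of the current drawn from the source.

Step 1 — Angular frequency: ω = 2π·f = 2π·296 = 1860 rad/s.
Step 2 — Component impedances:
  Z1: Z = jωL = j·1860·0.0425 = 0 + j79.04 Ω
  Z2: Z = 1/(jωC) = -j/(ω·C) = 0 - j1.675e+05 Ω
  Z3: Z = jωL = j·1860·0.0552 = 0 + j102.7 Ω
Step 3 — With the output port shorted to ground, the output series arm Z2 runs from the junction to ground; the shunt arm Z3 also runs from the junction to ground. They appear in parallel: Z3 || Z2 = 0 + j102.7 Ω.
Step 4 — Series with input arm Z1: Z_in = Z1 + (Z3 || Z2) = 0 + j181.8 Ω = 181.8∠90.0° Ω.
Step 5 — Source phasor: V = 30.7∠-66.1° V = 12.44 - j28.07 V.
Step 6 — Ohm's law: I = V / Z_total = (12.44 - j28.07) / (0 + j181.8) = -0.1544 - j0.06843 A.
Step 7 — Convert to polar: |I| = 0.1689 A, ∠I = -156.1°.

I = 0.1689∠-156.1° A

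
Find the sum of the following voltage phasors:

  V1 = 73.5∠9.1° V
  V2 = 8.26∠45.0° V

Step 1 — Convert each phasor to rectangular form:
  V1 = 73.5·(cos(9.1°) + j·sin(9.1°)) = 72.57 + j11.62 V
  V2 = 8.26·(cos(45.0°) + j·sin(45.0°)) = 5.841 + j5.841 V
Step 2 — Sum components: V_total = 78.42 + j17.47 V.
Step 3 — Convert to polar: |V_total| = 80.34 V, ∠V_total = 12.6°.

V_total = 80.34∠12.6° V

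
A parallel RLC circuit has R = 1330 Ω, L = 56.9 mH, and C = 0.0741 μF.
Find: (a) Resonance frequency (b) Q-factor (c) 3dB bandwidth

Step 1 — Resonance: ω₀ = 1/√(LC) = 1/√(0.0569·7.41e-08) = 1.54e+04 rad/s.
Step 2 — f₀ = ω₀/(2π) = 2451 Hz.
Step 3 — Parallel Q: Q = R/(ω₀L) = 1330/(1.54e+04·0.0569) = 1.518.
Step 4 — Bandwidth: Δω = ω₀/Q = 1.015e+04 rad/s; BW = Δω/(2π) = 1615 Hz.

(a) f₀ = 2451 Hz  (b) Q = 1.518  (c) BW = 1615 Hz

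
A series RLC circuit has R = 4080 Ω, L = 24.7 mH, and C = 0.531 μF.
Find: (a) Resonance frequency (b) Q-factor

Step 1 — Resonance condition Im(Z)=0 gives ω₀ = 1/√(LC).
Step 2 — ω₀ = 1/√(0.0247·5.31e-07) = 8732 rad/s.
Step 3 — f₀ = ω₀/(2π) = 1390 Hz.
Step 4 — Series Q: Q = ω₀L/R = 8732·0.0247/4080 = 0.05286.

(a) f₀ = 1390 Hz  (b) Q = 0.05286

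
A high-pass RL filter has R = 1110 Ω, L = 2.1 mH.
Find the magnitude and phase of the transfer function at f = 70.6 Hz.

Step 1 — Angular frequency: ω = 2π·70.6 = 443.6 rad/s.
Step 2 — Transfer function: H(jω) = jωL/(R + jωL).
Step 3 — Numerator jωL = j·0.9315; denominator R + jωL = 1110 + j0.9315.
Step 4 — H = 7.043e-07 + j0.0008392.
Step 5 — Magnitude: |H| = 0.0008392 (-61.5 dB); phase: φ = 90.0°.

|H| = 0.0008392 (-61.5 dB), φ = 90.0°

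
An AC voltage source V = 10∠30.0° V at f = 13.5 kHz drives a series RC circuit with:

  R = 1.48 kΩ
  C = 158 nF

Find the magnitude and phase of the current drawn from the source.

Step 1 — Angular frequency: ω = 2π·f = 2π·1.35e+04 = 8.482e+04 rad/s.
Step 2 — Component impedances:
  R: Z = R = 1480 Ω
  C: Z = 1/(jωC) = -j/(ω·C) = 0 - j74.62 Ω
Step 3 — Series combination: Z_total = R + C = 1480 - j74.62 Ω = 1482∠-2.9° Ω.
Step 4 — Source phasor: V = 10∠30.0° V = 8.66 + j5 V.
Step 5 — Ohm's law: I = V / Z_total = (8.66 + j5) / (1480 - j74.62) = 0.005667 + j0.003664 A.
Step 6 — Convert to polar: |I| = 0.006748 A, ∠I = 32.9°.

I = 0.006748∠32.9° A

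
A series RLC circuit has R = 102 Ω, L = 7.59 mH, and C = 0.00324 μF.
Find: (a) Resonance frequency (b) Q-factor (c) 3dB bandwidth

Step 1 — Resonance condition Im(Z)=0 gives ω₀ = 1/√(LC).
Step 2 — ω₀ = 1/√(0.00759·3.24e-09) = 2.017e+05 rad/s.
Step 3 — f₀ = ω₀/(2π) = 3.209e+04 Hz.
Step 4 — Series Q: Q = ω₀L/R = 2.017e+05·0.00759/102 = 15.01.
Step 5 — 3dB bandwidth: Δω = ω₀/Q = 1.344e+04 rad/s; BW = Δω/(2π) = 2139 Hz.

(a) f₀ = 3.209e+04 Hz  (b) Q = 15.01  (c) BW = 2139 Hz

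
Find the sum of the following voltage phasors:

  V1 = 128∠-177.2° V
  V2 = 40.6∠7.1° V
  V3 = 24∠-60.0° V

Step 1 — Convert each phasor to rectangular form:
  V1 = 128·(cos(-177.2°) + j·sin(-177.2°)) = -127.8 - j6.253 V
  V2 = 40.6·(cos(7.1°) + j·sin(7.1°)) = 40.29 + j5.018 V
  V3 = 24·(cos(-60.0°) + j·sin(-60.0°)) = 12 - j20.78 V
Step 2 — Sum components: V_total = -75.56 - j22.02 V.
Step 3 — Convert to polar: |V_total| = 78.7 V, ∠V_total = -163.8°.

V_total = 78.7∠-163.8° V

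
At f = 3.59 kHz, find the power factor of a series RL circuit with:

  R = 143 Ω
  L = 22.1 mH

Step 1 — Angular frequency: ω = 2π·f = 2π·3590 = 2.256e+04 rad/s.
Step 2 — Component impedances:
  R: Z = R = 143 Ω
  L: Z = jωL = j·2.256e+04·0.0221 = 0 + j498.5 Ω
Step 3 — Series combination: Z_total = R + L = 143 + j498.5 Ω = 518.6∠74.0° Ω.
Step 4 — Power factor: PF = cos(φ) = Re(Z)/|Z| = 143/518.6 = 0.2757.
Step 5 — Type: Im(Z) = 498.5 ⇒ lagging (phase φ = 74.0°).

PF = 0.2757 (lagging, φ = 74.0°)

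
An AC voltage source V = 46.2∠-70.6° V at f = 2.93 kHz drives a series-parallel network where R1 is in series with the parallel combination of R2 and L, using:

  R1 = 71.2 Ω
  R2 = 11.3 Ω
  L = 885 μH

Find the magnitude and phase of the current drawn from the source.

Step 1 — Angular frequency: ω = 2π·f = 2π·2930 = 1.841e+04 rad/s.
Step 2 — Component impedances:
  R1: Z = R = 71.2 Ω
  R2: Z = R = 11.3 Ω
  L: Z = jωL = j·1.841e+04·0.000885 = 0 + j16.29 Ω
Step 3 — Parallel branch: R2 || L = 1/(1/R2 + 1/L) = 7.63 + j5.292 Ω.
Step 4 — Series with R1: Z_total = R1 + (R2 || L) = 78.83 + j5.292 Ω = 79.01∠3.8° Ω.
Step 5 — Source phasor: V = 46.2∠-70.6° V = 15.35 - j43.58 V.
Step 6 — Ohm's law: I = V / Z_total = (15.35 - j43.58) / (78.83 + j5.292) = 0.1569 - j0.5633 A.
Step 7 — Convert to polar: |I| = 0.5848 A, ∠I = -74.4°.

I = 0.5848∠-74.4° A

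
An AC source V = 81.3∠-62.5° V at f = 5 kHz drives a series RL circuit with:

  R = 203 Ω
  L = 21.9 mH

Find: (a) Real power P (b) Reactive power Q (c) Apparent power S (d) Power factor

Step 1 — Angular frequency: ω = 2π·f = 2π·5000 = 3.142e+04 rad/s.
Step 2 — Component impedances:
  R: Z = R = 203 Ω
  L: Z = jωL = j·3.142e+04·0.0219 = 0 + j688 Ω
Step 3 — Series combination: Z_total = R + L = 203 + j688 Ω = 717.3∠73.6° Ω.
Step 4 — Source phasor: V = 81.3∠-62.5° V = 37.54 - j72.11 V.
Step 5 — Current: I = V / Z = -0.08161 - j0.07864 A = 0.1133∠-136.1° A.
Step 6 — Complex power: S = V·I* = 2.608 + j8.838 VA.
Step 7 — Real power: P = Re(S) = 2.608 W.
Step 8 — Reactive power: Q = Im(S) = 8.838 VAR.
Step 9 — Apparent power: |S| = 9.214 VA.
Step 10 — Power factor: PF = P/|S| = 0.283 (lagging).

(a) P = 2.608 W  (b) Q = 8.838 VAR  (c) S = 9.214 VA  (d) PF = 0.283 (lagging)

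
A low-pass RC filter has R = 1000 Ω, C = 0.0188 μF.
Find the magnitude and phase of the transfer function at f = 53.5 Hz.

Step 1 — Angular frequency: ω = 2π·53.5 = 336.2 rad/s.
Step 2 — Transfer function: H(jω) = 1/(1 + jωRC).
Step 3 — Denominator: 1 + jωRC = 1 + j·336.2·1000·1.88e-08 = 1 + j0.00632.
Step 4 — H = 1 - j0.006319.
Step 5 — Magnitude: |H| = 1 (-0.0 dB); phase: φ = -0.4°.

|H| = 1 (-0.0 dB), φ = -0.4°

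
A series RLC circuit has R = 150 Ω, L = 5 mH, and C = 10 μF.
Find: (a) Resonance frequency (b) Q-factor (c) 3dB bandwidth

Step 1 — Resonance: ω₀ = 1/√(LC) = 1/√(0.005·1e-05) = 4472 rad/s.
Step 2 — f₀ = ω₀/(2π) = 711.8 Hz.
Step 3 — Series Q: Q = ω₀L/R = 4472·0.005/150 = 0.1491.
Step 4 — Bandwidth: Δω = ω₀/Q = 3e+04 rad/s; BW = Δω/(2π) = 4775 Hz.

(a) f₀ = 711.8 Hz  (b) Q = 0.1491  (c) BW = 4775 Hz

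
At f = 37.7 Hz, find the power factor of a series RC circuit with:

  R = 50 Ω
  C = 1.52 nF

Step 1 — Angular frequency: ω = 2π·f = 2π·37.7 = 236.9 rad/s.
Step 2 — Component impedances:
  R: Z = R = 50 Ω
  C: Z = 1/(jωC) = -j/(ω·C) = 0 - j2.777e+06 Ω
Step 3 — Series combination: Z_total = R + C = 50 - j2.777e+06 Ω = 2.777e+06∠-90.0° Ω.
Step 4 — Power factor: PF = cos(φ) = Re(Z)/|Z| = 50/2.7774e+06 = 1.8e-05.
Step 5 — Type: Im(Z) = -2.777e+06 ⇒ leading (phase φ = -90.0°).

PF = 1.8e-05 (leading, φ = -90.0°)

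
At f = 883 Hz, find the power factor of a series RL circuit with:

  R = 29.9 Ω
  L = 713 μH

Step 1 — Angular frequency: ω = 2π·f = 2π·883 = 5548 rad/s.
Step 2 — Component impedances:
  R: Z = R = 29.9 Ω
  L: Z = jωL = j·5548·0.000713 = 0 + j3.956 Ω
Step 3 — Series combination: Z_total = R + L = 29.9 + j3.956 Ω = 30.16∠7.5° Ω.
Step 4 — Power factor: PF = cos(φ) = Re(Z)/|Z| = 29.9/30.16 = 0.9914.
Step 5 — Type: Im(Z) = 3.956 ⇒ lagging (phase φ = 7.5°).

PF = 0.9914 (lagging, φ = 7.5°)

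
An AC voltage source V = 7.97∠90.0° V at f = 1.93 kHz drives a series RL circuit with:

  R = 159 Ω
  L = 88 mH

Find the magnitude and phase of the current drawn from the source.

Step 1 — Angular frequency: ω = 2π·f = 2π·1930 = 1.213e+04 rad/s.
Step 2 — Component impedances:
  R: Z = R = 159 Ω
  L: Z = jωL = j·1.213e+04·0.088 = 0 + j1067 Ω
Step 3 — Series combination: Z_total = R + L = 159 + j1067 Ω = 1079∠81.5° Ω.
Step 4 — Source phasor: V = 7.97∠90.0° V = 0 + j7.97 V.
Step 5 — Ohm's law: I = V / Z_total = (0 + j7.97) / (159 + j1067) = 0.007306 + j0.001089 A.
Step 6 — Convert to polar: |I| = 0.007387 A, ∠I = 8.5°.

I = 0.007387∠8.5° A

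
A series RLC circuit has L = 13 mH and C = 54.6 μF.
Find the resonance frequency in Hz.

Step 1 — Resonance condition Im(Z)=0 gives ω₀ = 1/√(LC).
Step 2 — ω₀ = 1/√(0.013·5.46e-05) = 1187 rad/s.
Step 3 — f₀ = ω₀/(2π) = 188.9 Hz.

f₀ = 188.9 Hz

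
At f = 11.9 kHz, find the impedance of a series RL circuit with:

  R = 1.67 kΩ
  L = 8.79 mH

Step 1 — Angular frequency: ω = 2π·f = 2π·1.19e+04 = 7.477e+04 rad/s.
Step 2 — Component impedances:
  R: Z = R = 1670 Ω
  L: Z = jωL = j·7.477e+04·0.00879 = 0 + j657.2 Ω
Step 3 — Series combination: Z_total = R + L = 1670 + j657.2 Ω = 1795∠21.5° Ω.

Z = 1670 + j657.2 Ω = 1795∠21.5° Ω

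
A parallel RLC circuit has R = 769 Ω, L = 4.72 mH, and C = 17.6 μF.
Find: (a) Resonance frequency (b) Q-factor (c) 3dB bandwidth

Step 1 — Resonance: ω₀ = 1/√(LC) = 1/√(0.00472·1.76e-05) = 3470 rad/s.
Step 2 — f₀ = ω₀/(2π) = 552.2 Hz.
Step 3 — Parallel Q: Q = R/(ω₀L) = 769/(3470·0.00472) = 46.96.
Step 4 — Bandwidth: Δω = ω₀/Q = 73.89 rad/s; BW = Δω/(2π) = 11.76 Hz.

(a) f₀ = 552.2 Hz  (b) Q = 46.96  (c) BW = 11.76 Hz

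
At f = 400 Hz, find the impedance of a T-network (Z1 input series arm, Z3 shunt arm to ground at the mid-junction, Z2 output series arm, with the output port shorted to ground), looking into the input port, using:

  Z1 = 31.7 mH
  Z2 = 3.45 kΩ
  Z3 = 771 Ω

Step 1 — Angular frequency: ω = 2π·f = 2π·400 = 2513 rad/s.
Step 2 — Component impedances:
  Z1: Z = jωL = j·2513·0.0317 = 0 + j79.67 Ω
  Z2: Z = R = 3450 Ω
  Z3: Z = R = 771 Ω
Step 3 — With the output port shorted to ground, the output series arm Z2 runs from the junction to ground; the shunt arm Z3 also runs from the junction to ground. They appear in parallel: Z3 || Z2 = 630.2 Ω.
Step 4 — Series with input arm Z1: Z_in = Z1 + (Z3 || Z2) = 630.2 + j79.67 Ω = 635.2∠7.2° Ω.

Z = 630.2 + j79.67 Ω = 635.2∠7.2° Ω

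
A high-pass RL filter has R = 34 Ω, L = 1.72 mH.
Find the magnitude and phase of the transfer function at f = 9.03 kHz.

Step 1 — Angular frequency: ω = 2π·9030 = 5.674e+04 rad/s.
Step 2 — Transfer function: H(jω) = jωL/(R + jωL).
Step 3 — Numerator jωL = j·97.59; denominator R + jωL = 34 + j97.59.
Step 4 — H = 0.8918 + j0.3107.
Step 5 — Magnitude: |H| = 0.9443 (-0.5 dB); phase: φ = 19.2°.

|H| = 0.9443 (-0.5 dB), φ = 19.2°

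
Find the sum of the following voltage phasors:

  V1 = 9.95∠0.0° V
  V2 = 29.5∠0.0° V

Step 1 — Convert each phasor to rectangular form:
  V1 = 9.95·(cos(0.0°) + j·sin(0.0°)) = 9.95 V
  V2 = 29.5·(cos(0.0°) + j·sin(0.0°)) = 29.5 V
Step 2 — Sum components: V_total = 39.45 V.
Step 3 — Convert to polar: |V_total| = 39.45 V, ∠V_total = 0.0°.

V_total = 39.45∠0.0° V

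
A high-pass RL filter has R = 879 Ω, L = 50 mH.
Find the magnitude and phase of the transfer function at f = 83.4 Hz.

Step 1 — Angular frequency: ω = 2π·83.4 = 524 rad/s.
Step 2 — Transfer function: H(jω) = jωL/(R + jωL).
Step 3 — Numerator jωL = j·26.2; denominator R + jωL = 879 + j26.2.
Step 4 — H = 0.0008877 + j0.02978.
Step 5 — Magnitude: |H| = 0.02979 (-30.5 dB); phase: φ = 88.3°.

|H| = 0.02979 (-30.5 dB), φ = 88.3°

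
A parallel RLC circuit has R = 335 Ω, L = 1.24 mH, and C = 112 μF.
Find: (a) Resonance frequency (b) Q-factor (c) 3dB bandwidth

Step 1 — Resonance: ω₀ = 1/√(LC) = 1/√(0.00124·0.000112) = 2683 rad/s.
Step 2 — f₀ = ω₀/(2π) = 427.1 Hz.
Step 3 — Parallel Q: Q = R/(ω₀L) = 335/(2683·0.00124) = 100.7.
Step 4 — Bandwidth: Δω = ω₀/Q = 26.65 rad/s; BW = Δω/(2π) = 4.242 Hz.

(a) f₀ = 427.1 Hz  (b) Q = 100.7  (c) BW = 4.242 Hz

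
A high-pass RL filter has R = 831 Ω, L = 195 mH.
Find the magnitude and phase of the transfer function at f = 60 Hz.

Step 1 — Angular frequency: ω = 2π·60 = 377 rad/s.
Step 2 — Transfer function: H(jω) = jωL/(R + jωL).
Step 3 — Numerator jωL = j·73.51; denominator R + jωL = 831 + j73.51.
Step 4 — H = 0.007765 + j0.08778.
Step 5 — Magnitude: |H| = 0.08812 (-21.1 dB); phase: φ = 84.9°.

|H| = 0.08812 (-21.1 dB), φ = 84.9°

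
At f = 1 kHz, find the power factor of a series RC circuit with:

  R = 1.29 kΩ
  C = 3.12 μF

Step 1 — Angular frequency: ω = 2π·f = 2π·1000 = 6283 rad/s.
Step 2 — Component impedances:
  R: Z = R = 1290 Ω
  C: Z = 1/(jωC) = -j/(ω·C) = 0 - j51.01 Ω
Step 3 — Series combination: Z_total = R + C = 1290 - j51.01 Ω = 1291∠-2.3° Ω.
Step 4 — Power factor: PF = cos(φ) = Re(Z)/|Z| = 1290/1291 = 0.9992.
Step 5 — Type: Im(Z) = -51.01 ⇒ leading (phase φ = -2.3°).

PF = 0.9992 (leading, φ = -2.3°)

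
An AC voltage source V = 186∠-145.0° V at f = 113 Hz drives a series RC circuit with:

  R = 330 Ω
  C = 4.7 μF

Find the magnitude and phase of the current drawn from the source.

Step 1 — Angular frequency: ω = 2π·f = 2π·113 = 710 rad/s.
Step 2 — Component impedances:
  R: Z = R = 330 Ω
  C: Z = 1/(jωC) = -j/(ω·C) = 0 - j299.7 Ω
Step 3 — Series combination: Z_total = R + C = 330 - j299.7 Ω = 445.8∠-42.2° Ω.
Step 4 — Source phasor: V = 186∠-145.0° V = -152.4 - j106.7 V.
Step 5 — Ohm's law: I = V / Z_total = (-152.4 - j106.7) / (330 - j299.7) = -0.09214 - j0.407 A.
Step 6 — Convert to polar: |I| = 0.4173 A, ∠I = -102.8°.

I = 0.4173∠-102.8° A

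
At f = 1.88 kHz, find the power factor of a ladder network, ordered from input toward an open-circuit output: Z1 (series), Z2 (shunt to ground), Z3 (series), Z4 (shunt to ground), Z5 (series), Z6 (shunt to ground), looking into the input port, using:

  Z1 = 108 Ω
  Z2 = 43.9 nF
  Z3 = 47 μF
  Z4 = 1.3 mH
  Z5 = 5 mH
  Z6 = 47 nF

Step 1 — Angular frequency: ω = 2π·f = 2π·1880 = 1.181e+04 rad/s.
Step 2 — Component impedances:
  Z1: Z = R = 108 Ω
  Z2: Z = 1/(jωC) = -j/(ω·C) = 0 - j1928 Ω
  Z3: Z = 1/(jωC) = -j/(ω·C) = 0 - j1.801 Ω
  Z4: Z = jωL = j·1.181e+04·0.0013 = 0 + j15.36 Ω
  Z5: Z = jωL = j·1.181e+04·0.005 = 0 + j59.06 Ω
  Z6: Z = 1/(jωC) = -j/(ω·C) = 0 - j1801 Ω
Step 3 — Ladder network (open output): work backward from the far end, alternating series and parallel combinations. Z_in = 108 + j13.79 Ω = 108.9∠7.3° Ω.
Step 4 — Power factor: PF = cos(φ) = Re(Z)/|Z| = 108/108.88 = 0.9919.
Step 5 — Type: Im(Z) = 13.79 ⇒ lagging (phase φ = 7.3°).

PF = 0.9919 (lagging, φ = 7.3°)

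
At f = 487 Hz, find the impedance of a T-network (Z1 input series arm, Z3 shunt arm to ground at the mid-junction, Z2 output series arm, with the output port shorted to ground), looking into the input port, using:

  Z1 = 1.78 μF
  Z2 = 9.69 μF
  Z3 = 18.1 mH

Step 1 — Angular frequency: ω = 2π·f = 2π·487 = 3060 rad/s.
Step 2 — Component impedances:
  Z1: Z = 1/(jωC) = -j/(ω·C) = 0 - j183.6 Ω
  Z2: Z = 1/(jωC) = -j/(ω·C) = 0 - j33.73 Ω
  Z3: Z = jωL = j·3060·0.0181 = 0 + j55.38 Ω
Step 3 — With the output port shorted to ground, the output series arm Z2 runs from the junction to ground; the shunt arm Z3 also runs from the junction to ground. They appear in parallel: Z3 || Z2 = 0 - j86.24 Ω.
Step 4 — Series with input arm Z1: Z_in = Z1 + (Z3 || Z2) = 0 - j269.8 Ω = 269.8∠-90.0° Ω.

Z = 0 - j269.8 Ω = 269.8∠-90.0° Ω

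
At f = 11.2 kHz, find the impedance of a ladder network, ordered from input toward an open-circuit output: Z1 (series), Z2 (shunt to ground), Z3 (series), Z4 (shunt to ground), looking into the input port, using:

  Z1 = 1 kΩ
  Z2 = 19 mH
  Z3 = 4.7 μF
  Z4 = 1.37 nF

Step 1 — Angular frequency: ω = 2π·f = 2π·1.12e+04 = 7.037e+04 rad/s.
Step 2 — Component impedances:
  Z1: Z = R = 1000 Ω
  Z2: Z = jωL = j·7.037e+04·0.019 = 0 + j1337 Ω
  Z3: Z = 1/(jωC) = -j/(ω·C) = 0 - j3.023 Ω
  Z4: Z = 1/(jωC) = -j/(ω·C) = 0 - j1.037e+04 Ω
Step 3 — Ladder network (open output): work backward from the far end, alternating series and parallel combinations. Z_in = 1000 + j1535 Ω = 1832∠56.9° Ω.

Z = 1000 + j1535 Ω = 1832∠56.9° Ω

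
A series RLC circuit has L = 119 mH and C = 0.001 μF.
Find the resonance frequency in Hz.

Step 1 — Resonance condition Im(Z)=0 gives ω₀ = 1/√(LC).
Step 2 — ω₀ = 1/√(0.119·1e-09) = 9.167e+04 rad/s.
Step 3 — f₀ = ω₀/(2π) = 1.459e+04 Hz.

f₀ = 1.459e+04 Hz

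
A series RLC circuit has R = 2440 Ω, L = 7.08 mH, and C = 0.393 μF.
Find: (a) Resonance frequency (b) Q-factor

Step 1 — Resonance condition Im(Z)=0 gives ω₀ = 1/√(LC).
Step 2 — ω₀ = 1/√(0.00708·3.93e-07) = 1.896e+04 rad/s.
Step 3 — f₀ = ω₀/(2π) = 3017 Hz.
Step 4 — Series Q: Q = ω₀L/R = 1.896e+04·0.00708/2440 = 0.05501.

(a) f₀ = 3017 Hz  (b) Q = 0.05501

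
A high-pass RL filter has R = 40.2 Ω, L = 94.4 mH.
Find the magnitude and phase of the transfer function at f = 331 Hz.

Step 1 — Angular frequency: ω = 2π·331 = 2080 rad/s.
Step 2 — Transfer function: H(jω) = jωL/(R + jωL).
Step 3 — Numerator jωL = j·196.3; denominator R + jωL = 40.2 + j196.3.
Step 4 — H = 0.9598 + j0.1965.
Step 5 — Magnitude: |H| = 0.9797 (-0.2 dB); phase: φ = 11.6°.

|H| = 0.9797 (-0.2 dB), φ = 11.6°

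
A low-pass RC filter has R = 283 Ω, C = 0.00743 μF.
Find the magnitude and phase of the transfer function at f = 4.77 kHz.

Step 1 — Angular frequency: ω = 2π·4770 = 2.997e+04 rad/s.
Step 2 — Transfer function: H(jω) = 1/(1 + jωRC).
Step 3 — Denominator: 1 + jωRC = 1 + j·2.997e+04·283·7.43e-09 = 1 + j0.06302.
Step 4 — H = 0.996 - j0.06277.
Step 5 — Magnitude: |H| = 0.998 (-0.0 dB); phase: φ = -3.6°.

|H| = 0.998 (-0.0 dB), φ = -3.6°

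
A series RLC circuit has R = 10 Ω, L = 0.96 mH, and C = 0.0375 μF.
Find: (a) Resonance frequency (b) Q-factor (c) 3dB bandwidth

Step 1 — Resonance condition Im(Z)=0 gives ω₀ = 1/√(LC).
Step 2 — ω₀ = 1/√(0.00096·3.75e-08) = 1.667e+05 rad/s.
Step 3 — f₀ = ω₀/(2π) = 2.653e+04 Hz.
Step 4 — Series Q: Q = ω₀L/R = 1.667e+05·0.00096/10 = 16.
Step 5 — 3dB bandwidth: Δω = ω₀/Q = 1.042e+04 rad/s; BW = Δω/(2π) = 1658 Hz.

(a) f₀ = 2.653e+04 Hz  (b) Q = 16  (c) BW = 1658 Hz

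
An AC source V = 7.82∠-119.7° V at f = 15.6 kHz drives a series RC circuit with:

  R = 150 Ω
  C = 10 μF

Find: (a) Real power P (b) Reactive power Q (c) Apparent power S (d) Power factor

Step 1 — Angular frequency: ω = 2π·f = 2π·1.56e+04 = 9.802e+04 rad/s.
Step 2 — Component impedances:
  R: Z = R = 150 Ω
  C: Z = 1/(jωC) = -j/(ω·C) = 0 - j1.02 Ω
Step 3 — Series combination: Z_total = R + C = 150 - j1.02 Ω = 150∠-0.4° Ω.
Step 4 — Source phasor: V = 7.82∠-119.7° V = -3.874 - j6.793 V.
Step 5 — Current: I = V / Z = -0.02552 - j0.04546 A = 0.05213∠-119.3° A.
Step 6 — Complex power: S = V·I* = 0.4077 - j0.002773 VA.
Step 7 — Real power: P = Re(S) = 0.4077 W.
Step 8 — Reactive power: Q = Im(S) = -0.002773 VAR.
Step 9 — Apparent power: |S| = 0.4077 VA.
Step 10 — Power factor: PF = P/|S| = 1 (leading).

(a) P = 0.4077 W  (b) Q = -0.002773 VAR  (c) S = 0.4077 VA  (d) PF = 1 (leading)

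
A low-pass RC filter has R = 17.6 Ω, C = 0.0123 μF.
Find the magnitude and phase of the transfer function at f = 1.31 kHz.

Step 1 — Angular frequency: ω = 2π·1310 = 8231 rad/s.
Step 2 — Transfer function: H(jω) = 1/(1 + jωRC).
Step 3 — Denominator: 1 + jωRC = 1 + j·8231·17.6·1.23e-08 = 1 + j0.001782.
Step 4 — H = 1 - j0.001782.
Step 5 — Magnitude: |H| = 1 (-0.0 dB); phase: φ = -0.1°.

|H| = 1 (-0.0 dB), φ = -0.1°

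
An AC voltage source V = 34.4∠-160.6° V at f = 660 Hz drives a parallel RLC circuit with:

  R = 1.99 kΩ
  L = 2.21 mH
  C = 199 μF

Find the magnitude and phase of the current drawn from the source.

Step 1 — Angular frequency: ω = 2π·f = 2π·660 = 4147 rad/s.
Step 2 — Component impedances:
  R: Z = R = 1990 Ω
  L: Z = jωL = j·4147·0.00221 = 0 + j9.165 Ω
  C: Z = 1/(jωC) = -j/(ω·C) = 0 - j1.212 Ω
Step 3 — Parallel combination: 1/Z_total = 1/R + 1/L + 1/C; Z_total = 0.0009799 - j1.396 Ω = 1.396∠-90.0° Ω.
Step 4 — Source phasor: V = 34.4∠-160.6° V = -32.45 - j11.43 V.
Step 5 — Ohm's law: I = V / Z_total = (-32.45 - j11.43) / (0.0009799 - j1.396) = 8.166 - j23.24 A.
Step 6 — Convert to polar: |I| = 24.63 A, ∠I = -70.6°.

I = 24.63∠-70.6° A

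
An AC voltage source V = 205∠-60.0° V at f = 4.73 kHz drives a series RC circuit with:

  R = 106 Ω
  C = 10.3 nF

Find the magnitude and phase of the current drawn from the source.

Step 1 — Angular frequency: ω = 2π·f = 2π·4730 = 2.972e+04 rad/s.
Step 2 — Component impedances:
  R: Z = R = 106 Ω
  C: Z = 1/(jωC) = -j/(ω·C) = 0 - j3267 Ω
Step 3 — Series combination: Z_total = R + C = 106 - j3267 Ω = 3269∠-88.1° Ω.
Step 4 — Source phasor: V = 205∠-60.0° V = 102.5 - j177.5 V.
Step 5 — Ohm's law: I = V / Z_total = (102.5 - j177.5) / (106 - j3267) = 0.05531 + j0.02958 A.
Step 6 — Convert to polar: |I| = 0.06272 A, ∠I = 28.1°.

I = 0.06272∠28.1° A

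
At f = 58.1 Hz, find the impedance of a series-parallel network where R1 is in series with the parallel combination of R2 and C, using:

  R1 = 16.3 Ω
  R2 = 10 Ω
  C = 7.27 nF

Step 1 — Angular frequency: ω = 2π·f = 2π·58.1 = 365.1 rad/s.
Step 2 — Component impedances:
  R1: Z = R = 16.3 Ω
  R2: Z = R = 10 Ω
  C: Z = 1/(jωC) = -j/(ω·C) = 0 - j3.768e+05 Ω
Step 3 — Parallel branch: R2 || C = 1/(1/R2 + 1/C) = 10 - j0.0002654 Ω.
Step 4 — Series with R1: Z_total = R1 + (R2 || C) = 26.3 - j0.0002654 Ω = 26.3∠-0.0° Ω.

Z = 26.3 - j0.0002654 Ω = 26.3∠-0.0° Ω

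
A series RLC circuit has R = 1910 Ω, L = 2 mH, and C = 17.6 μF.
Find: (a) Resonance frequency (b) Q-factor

Step 1 — Resonance condition Im(Z)=0 gives ω₀ = 1/√(LC).
Step 2 — ω₀ = 1/√(0.002·1.76e-05) = 5330 rad/s.
Step 3 — f₀ = ω₀/(2π) = 848.3 Hz.
Step 4 — Series Q: Q = ω₀L/R = 5330·0.002/1910 = 0.005581.

(a) f₀ = 848.3 Hz  (b) Q = 0.005581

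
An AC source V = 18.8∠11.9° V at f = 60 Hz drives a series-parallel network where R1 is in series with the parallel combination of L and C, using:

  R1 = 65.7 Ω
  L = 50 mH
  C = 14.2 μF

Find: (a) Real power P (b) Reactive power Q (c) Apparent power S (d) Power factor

Step 1 — Angular frequency: ω = 2π·f = 2π·60 = 377 rad/s.
Step 2 — Component impedances:
  R1: Z = R = 65.7 Ω
  L: Z = jωL = j·377·0.05 = 0 + j18.85 Ω
  C: Z = 1/(jωC) = -j/(ω·C) = 0 - j186.8 Ω
Step 3 — Parallel branch: L || C = 1/(1/L + 1/C) = 0 + j20.97 Ω.
Step 4 — Series with R1: Z_total = R1 + (L || C) = 65.7 + j20.97 Ω = 68.96∠17.7° Ω.
Step 5 — Source phasor: V = 18.8∠11.9° V = 18.4 + j3.877 V.
Step 6 — Current: I = V / Z = 0.2712 - j0.02754 A = 0.2726∠-5.8° A.
Step 7 — Complex power: S = V·I* = 4.882 + j1.558 VA.
Step 8 — Real power: P = Re(S) = 4.882 W.
Step 9 — Reactive power: Q = Im(S) = 1.558 VAR.
Step 10 — Apparent power: |S| = 5.125 VA.
Step 11 — Power factor: PF = P/|S| = 0.9527 (lagging).

(a) P = 4.882 W  (b) Q = 1.558 VAR  (c) S = 5.125 VA  (d) PF = 0.9527 (lagging)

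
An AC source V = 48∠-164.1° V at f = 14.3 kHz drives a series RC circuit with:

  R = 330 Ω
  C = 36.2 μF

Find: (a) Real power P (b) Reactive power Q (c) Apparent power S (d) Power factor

Step 1 — Angular frequency: ω = 2π·f = 2π·1.43e+04 = 8.985e+04 rad/s.
Step 2 — Component impedances:
  R: Z = R = 330 Ω
  C: Z = 1/(jωC) = -j/(ω·C) = 0 - j0.3075 Ω
Step 3 — Series combination: Z_total = R + C = 330 - j0.3075 Ω = 330∠-0.1° Ω.
Step 4 — Source phasor: V = 48∠-164.1° V = -46.16 - j13.15 V.
Step 5 — Current: I = V / Z = -0.1399 - j0.03998 A = 0.1455∠-164.0° A.
Step 6 — Complex power: S = V·I* = 6.982 - j0.006505 VA.
Step 7 — Real power: P = Re(S) = 6.982 W.
Step 8 — Reactive power: Q = Im(S) = -0.006505 VAR.
Step 9 — Apparent power: |S| = 6.982 VA.
Step 10 — Power factor: PF = P/|S| = 1 (leading).

(a) P = 6.982 W  (b) Q = -0.006505 VAR  (c) S = 6.982 VA  (d) PF = 1 (leading)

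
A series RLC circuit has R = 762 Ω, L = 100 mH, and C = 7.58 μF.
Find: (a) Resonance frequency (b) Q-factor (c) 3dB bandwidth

Step 1 — Resonance: ω₀ = 1/√(LC) = 1/√(0.1·7.58e-06) = 1149 rad/s.
Step 2 — f₀ = ω₀/(2π) = 182.8 Hz.
Step 3 — Series Q: Q = ω₀L/R = 1149·0.1/762 = 0.1507.
Step 4 — Bandwidth: Δω = ω₀/Q = 7620 rad/s; BW = Δω/(2π) = 1213 Hz.

(a) f₀ = 182.8 Hz  (b) Q = 0.1507  (c) BW = 1213 Hz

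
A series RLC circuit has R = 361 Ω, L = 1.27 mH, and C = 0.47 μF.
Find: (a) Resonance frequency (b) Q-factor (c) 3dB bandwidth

Step 1 — Resonance condition Im(Z)=0 gives ω₀ = 1/√(LC).
Step 2 — ω₀ = 1/√(0.00127·4.7e-07) = 4.093e+04 rad/s.
Step 3 — f₀ = ω₀/(2π) = 6514 Hz.
Step 4 — Series Q: Q = ω₀L/R = 4.093e+04·0.00127/361 = 0.144.
Step 5 — 3dB bandwidth: Δω = ω₀/Q = 2.843e+05 rad/s; BW = Δω/(2π) = 4.524e+04 Hz.

(a) f₀ = 6514 Hz  (b) Q = 0.144  (c) BW = 4.524e+04 Hz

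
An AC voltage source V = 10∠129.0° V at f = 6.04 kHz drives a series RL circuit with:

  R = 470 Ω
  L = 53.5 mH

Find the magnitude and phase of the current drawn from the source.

Step 1 — Angular frequency: ω = 2π·f = 2π·6040 = 3.795e+04 rad/s.
Step 2 — Component impedances:
  R: Z = R = 470 Ω
  L: Z = jωL = j·3.795e+04·0.0535 = 0 + j2030 Ω
Step 3 — Series combination: Z_total = R + L = 470 + j2030 Ω = 2084∠77.0° Ω.
Step 4 — Source phasor: V = 10∠129.0° V = -6.293 + j7.771 V.
Step 5 — Ohm's law: I = V / Z_total = (-6.293 + j7.771) / (470 + j2030) = 0.002952 + j0.003783 A.
Step 6 — Convert to polar: |I| = 0.004798 A, ∠I = 52.0°.

I = 0.004798∠52.0° A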